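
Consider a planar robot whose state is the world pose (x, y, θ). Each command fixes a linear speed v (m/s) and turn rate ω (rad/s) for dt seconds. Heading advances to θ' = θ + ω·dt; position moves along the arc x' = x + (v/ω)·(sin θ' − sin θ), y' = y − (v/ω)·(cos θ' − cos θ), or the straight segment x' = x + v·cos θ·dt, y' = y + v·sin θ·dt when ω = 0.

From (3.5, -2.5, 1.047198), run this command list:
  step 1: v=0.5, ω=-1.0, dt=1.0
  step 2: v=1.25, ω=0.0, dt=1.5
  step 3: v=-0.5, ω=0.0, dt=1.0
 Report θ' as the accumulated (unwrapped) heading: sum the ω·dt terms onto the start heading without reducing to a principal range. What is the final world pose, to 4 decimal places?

(5.2829, -2.1857, 0.0472)

step 1: θ'=0.0472 (R=-0.5000) → pose (3.9094, -2.2506, 0.0472)
step 2: θ'=0.0472 (straight) → pose (5.7823, -2.1621, 0.0472)
step 3: θ'=0.0472 (straight) → pose (5.2829, -2.1857, 0.0472)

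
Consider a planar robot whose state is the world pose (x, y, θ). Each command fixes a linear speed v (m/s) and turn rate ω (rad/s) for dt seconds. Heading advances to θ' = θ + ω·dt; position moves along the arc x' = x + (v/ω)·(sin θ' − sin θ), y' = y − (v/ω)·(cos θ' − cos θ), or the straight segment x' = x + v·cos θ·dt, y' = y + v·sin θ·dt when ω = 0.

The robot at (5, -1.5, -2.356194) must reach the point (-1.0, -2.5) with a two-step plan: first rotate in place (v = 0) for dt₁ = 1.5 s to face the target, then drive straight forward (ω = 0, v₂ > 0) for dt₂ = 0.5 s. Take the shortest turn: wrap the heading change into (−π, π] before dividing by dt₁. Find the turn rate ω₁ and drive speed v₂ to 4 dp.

heading to target = atan2(-2.5−-1.5, -1−5) = -2.9764
Δθ = wrap(-2.9764 − -2.3562) = -0.6202; ω₁ = Δθ/dt₁ = -0.4135
distance = √((-1−5)² + (-2.5−-1.5)²) = 6.0828; v₂ = distance/dt₂ = 12.1655

ω₁ = -0.4135, v₂ = 12.1655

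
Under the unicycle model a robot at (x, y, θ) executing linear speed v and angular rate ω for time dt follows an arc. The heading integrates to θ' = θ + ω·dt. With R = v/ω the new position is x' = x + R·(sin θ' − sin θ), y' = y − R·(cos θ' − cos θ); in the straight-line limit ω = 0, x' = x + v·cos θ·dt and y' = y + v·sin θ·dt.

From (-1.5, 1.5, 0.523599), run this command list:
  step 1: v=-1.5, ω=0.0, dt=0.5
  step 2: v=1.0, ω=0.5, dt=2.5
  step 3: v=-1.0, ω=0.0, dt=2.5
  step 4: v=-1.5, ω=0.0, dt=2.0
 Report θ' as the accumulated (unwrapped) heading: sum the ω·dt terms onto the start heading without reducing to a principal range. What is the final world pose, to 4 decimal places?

(-0.0827, -2.1274, 1.7736)

step 1: θ'=0.5236 (straight) → pose (-2.1495, 1.1250, 0.5236)
step 2: θ'=1.7736 (R=2.0000) → pose (-1.1905, 3.2599, 1.7736)
step 3: θ'=1.7736 (straight) → pose (-0.6870, 0.8111, 1.7736)
step 4: θ'=1.7736 (straight) → pose (-0.0827, -2.1274, 1.7736)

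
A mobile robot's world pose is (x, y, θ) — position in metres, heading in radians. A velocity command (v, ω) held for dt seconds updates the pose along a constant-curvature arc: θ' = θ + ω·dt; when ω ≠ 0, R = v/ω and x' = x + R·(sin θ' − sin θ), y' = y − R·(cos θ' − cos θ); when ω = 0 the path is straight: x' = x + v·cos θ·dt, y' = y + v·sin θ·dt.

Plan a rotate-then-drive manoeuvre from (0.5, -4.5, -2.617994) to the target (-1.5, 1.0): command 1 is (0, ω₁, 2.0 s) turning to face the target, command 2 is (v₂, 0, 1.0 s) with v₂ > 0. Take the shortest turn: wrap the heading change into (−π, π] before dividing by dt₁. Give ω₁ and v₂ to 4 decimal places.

ω₁ = -0.8728, v₂ = 5.8523

heading to target = atan2(1−-4.5, -1.5−0.5) = 1.9196
Δθ = wrap(1.9196 − -2.6180) = -1.7456; ω₁ = Δθ/dt₁ = -0.8728
distance = √((-1.5−0.5)² + (1−-4.5)²) = 5.8523; v₂ = distance/dt₂ = 5.8523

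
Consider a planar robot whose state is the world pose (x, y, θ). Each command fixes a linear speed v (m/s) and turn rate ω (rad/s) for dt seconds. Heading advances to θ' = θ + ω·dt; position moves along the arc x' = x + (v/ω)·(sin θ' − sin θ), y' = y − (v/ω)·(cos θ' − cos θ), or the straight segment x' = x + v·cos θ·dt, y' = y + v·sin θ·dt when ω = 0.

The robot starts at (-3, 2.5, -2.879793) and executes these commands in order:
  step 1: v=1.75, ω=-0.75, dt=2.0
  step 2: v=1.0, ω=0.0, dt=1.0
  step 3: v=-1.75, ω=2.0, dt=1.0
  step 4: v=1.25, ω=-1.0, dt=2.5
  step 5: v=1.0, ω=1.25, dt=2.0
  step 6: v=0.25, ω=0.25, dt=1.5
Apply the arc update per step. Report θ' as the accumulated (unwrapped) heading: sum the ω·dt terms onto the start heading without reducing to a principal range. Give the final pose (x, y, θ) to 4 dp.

(-8.3582, 6.1116, -2.0048)

step 1: θ'=-4.3798 (R=-2.3333) → pose (-5.8094, 3.9920, -4.3798)
step 2: θ'=-4.3798 (straight) → pose (-6.1359, 4.9372, -4.3798)
step 3: θ'=-2.3798 (R=-0.8750) → pose (-4.7049, 4.5897, -2.3798)
step 4: θ'=-4.8798 (R=-1.2500) → pose (-6.8002, 5.7025, -4.8798)
step 5: θ'=-2.3798 (R=0.8000) → pose (-8.1412, 6.4147, -2.3798)
step 6: θ'=-2.0048 (R=1.0000) → pose (-8.3582, 6.1116, -2.0048)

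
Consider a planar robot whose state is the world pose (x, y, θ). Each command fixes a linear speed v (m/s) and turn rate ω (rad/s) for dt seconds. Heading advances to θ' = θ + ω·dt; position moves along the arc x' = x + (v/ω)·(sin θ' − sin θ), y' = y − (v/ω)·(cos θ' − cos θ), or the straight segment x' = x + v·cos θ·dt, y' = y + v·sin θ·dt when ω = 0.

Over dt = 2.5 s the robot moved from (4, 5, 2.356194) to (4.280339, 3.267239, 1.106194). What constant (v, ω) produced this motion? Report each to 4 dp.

Δθ = 1.106194 − 2.356194 = -1.250000
ω = Δθ/dt = -1.250000/2.5 = -0.5000
R = −Δy/(cos θ' − cos θ) = 1.5000
v = R·ω = 1.5000·-0.5000 = -0.7500

v = -0.7500, ω = -0.5000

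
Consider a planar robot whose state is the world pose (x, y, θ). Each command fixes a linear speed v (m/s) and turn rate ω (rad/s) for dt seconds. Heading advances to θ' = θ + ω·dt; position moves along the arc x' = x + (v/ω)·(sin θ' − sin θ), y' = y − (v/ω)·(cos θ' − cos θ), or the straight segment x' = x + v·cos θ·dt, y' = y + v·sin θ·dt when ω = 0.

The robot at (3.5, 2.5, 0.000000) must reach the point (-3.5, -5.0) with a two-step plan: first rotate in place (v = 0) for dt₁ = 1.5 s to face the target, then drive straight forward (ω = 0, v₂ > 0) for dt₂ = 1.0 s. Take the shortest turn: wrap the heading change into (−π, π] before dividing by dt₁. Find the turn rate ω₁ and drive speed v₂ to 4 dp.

heading to target = atan2(-5−2.5, -3.5−3.5) = -2.3217
Δθ = wrap(-2.3217 − 0.0000) = -2.3217; ω₁ = Δθ/dt₁ = -1.5478
distance = √((-3.5−3.5)² + (-5−2.5)²) = 10.2591; v₂ = distance/dt₂ = 10.2591

ω₁ = -1.5478, v₂ = 10.2591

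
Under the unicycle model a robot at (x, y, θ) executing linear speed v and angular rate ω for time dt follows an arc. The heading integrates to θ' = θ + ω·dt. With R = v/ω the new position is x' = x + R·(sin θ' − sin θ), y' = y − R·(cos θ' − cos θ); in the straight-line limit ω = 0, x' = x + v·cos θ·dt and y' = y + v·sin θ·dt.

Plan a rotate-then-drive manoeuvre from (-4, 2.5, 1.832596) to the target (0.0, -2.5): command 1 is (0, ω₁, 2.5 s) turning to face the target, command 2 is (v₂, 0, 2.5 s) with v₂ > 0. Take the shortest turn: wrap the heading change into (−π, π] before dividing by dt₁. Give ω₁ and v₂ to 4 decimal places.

ω₁ = -1.0915, v₂ = 2.5612

heading to target = atan2(-2.5−2.5, 0−-4) = -0.8961
Δθ = wrap(-0.8961 − 1.8326) = -2.7287; ω₁ = Δθ/dt₁ = -1.0915
distance = √((0−-4)² + (-2.5−2.5)²) = 6.4031; v₂ = distance/dt₂ = 2.5612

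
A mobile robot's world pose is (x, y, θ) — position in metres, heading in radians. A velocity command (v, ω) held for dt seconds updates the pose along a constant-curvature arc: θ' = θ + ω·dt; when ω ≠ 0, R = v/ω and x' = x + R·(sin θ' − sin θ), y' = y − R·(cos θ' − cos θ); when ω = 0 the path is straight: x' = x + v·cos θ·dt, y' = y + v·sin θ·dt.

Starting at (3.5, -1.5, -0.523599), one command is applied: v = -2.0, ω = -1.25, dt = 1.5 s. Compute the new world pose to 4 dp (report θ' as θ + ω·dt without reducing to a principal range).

(3.2176, 1.0640, -2.3986)

θ' = -0.5236 + -1.25·1.5 = -2.3986
R = v/ω = -2.0/-1.25 = 1.6000
x' = 3.5 + 1.6000·(sin -2.3986 − sin -0.5236) = 3.2176
y' = -1.5 − 1.6000·(cos -2.3986 − cos -0.5236) = 1.0640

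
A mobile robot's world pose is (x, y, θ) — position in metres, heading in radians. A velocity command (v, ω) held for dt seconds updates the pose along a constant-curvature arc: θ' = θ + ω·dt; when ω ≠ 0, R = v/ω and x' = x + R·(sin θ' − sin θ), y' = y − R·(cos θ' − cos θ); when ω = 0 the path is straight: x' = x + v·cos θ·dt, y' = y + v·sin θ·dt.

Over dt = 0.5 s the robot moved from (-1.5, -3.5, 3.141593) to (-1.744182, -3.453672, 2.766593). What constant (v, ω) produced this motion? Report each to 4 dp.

Δθ = 2.766593 − 3.141593 = -0.375000
ω = Δθ/dt = -0.375000/0.5 = -0.7500
R = Δx/(sin θ' − sin θ) = -0.6667
v = R·ω = -0.6667·-0.7500 = 0.5000

v = 0.5000, ω = -0.7500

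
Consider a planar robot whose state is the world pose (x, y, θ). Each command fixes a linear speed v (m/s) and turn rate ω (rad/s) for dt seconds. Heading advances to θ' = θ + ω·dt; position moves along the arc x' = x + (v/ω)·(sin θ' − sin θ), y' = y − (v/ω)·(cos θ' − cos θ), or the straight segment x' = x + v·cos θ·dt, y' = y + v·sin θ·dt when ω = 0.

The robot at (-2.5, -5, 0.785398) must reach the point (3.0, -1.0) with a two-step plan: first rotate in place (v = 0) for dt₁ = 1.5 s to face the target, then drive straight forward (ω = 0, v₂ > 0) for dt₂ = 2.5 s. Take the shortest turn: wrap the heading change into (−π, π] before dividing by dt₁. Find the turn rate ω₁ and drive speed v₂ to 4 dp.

heading to target = atan2(-1−-5, 3−-2.5) = 0.6288
Δθ = wrap(0.6288 − 0.7854) = -0.1566; ω₁ = Δθ/dt₁ = -0.1044
distance = √((3−-2.5)² + (-1−-5)²) = 6.8007; v₂ = distance/dt₂ = 2.7203

ω₁ = -0.1044, v₂ = 2.7203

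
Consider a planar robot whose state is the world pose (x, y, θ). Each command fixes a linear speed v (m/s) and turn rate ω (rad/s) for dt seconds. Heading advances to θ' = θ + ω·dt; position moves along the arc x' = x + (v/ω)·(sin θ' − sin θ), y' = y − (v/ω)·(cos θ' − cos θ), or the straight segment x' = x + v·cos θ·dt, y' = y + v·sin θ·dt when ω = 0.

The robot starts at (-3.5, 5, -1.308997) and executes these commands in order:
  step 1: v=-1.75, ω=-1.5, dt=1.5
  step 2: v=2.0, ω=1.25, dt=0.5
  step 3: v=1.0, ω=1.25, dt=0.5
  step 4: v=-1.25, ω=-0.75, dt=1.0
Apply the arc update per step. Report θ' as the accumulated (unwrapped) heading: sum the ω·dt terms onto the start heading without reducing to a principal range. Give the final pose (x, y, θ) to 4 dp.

(-2.2101, 6.7664, -3.0590)

step 1: θ'=-3.5590 (R=1.1667) → pose (-1.9001, 6.3685, -3.5590)
step 2: θ'=-2.9340 (R=1.6000) → pose (-2.8785, 6.4715, -2.9340)
step 3: θ'=-2.3090 (R=0.8000) → pose (-3.3054, 6.2270, -2.3090)
step 4: θ'=-3.0590 (R=1.6667) → pose (-2.2101, 6.7664, -3.0590)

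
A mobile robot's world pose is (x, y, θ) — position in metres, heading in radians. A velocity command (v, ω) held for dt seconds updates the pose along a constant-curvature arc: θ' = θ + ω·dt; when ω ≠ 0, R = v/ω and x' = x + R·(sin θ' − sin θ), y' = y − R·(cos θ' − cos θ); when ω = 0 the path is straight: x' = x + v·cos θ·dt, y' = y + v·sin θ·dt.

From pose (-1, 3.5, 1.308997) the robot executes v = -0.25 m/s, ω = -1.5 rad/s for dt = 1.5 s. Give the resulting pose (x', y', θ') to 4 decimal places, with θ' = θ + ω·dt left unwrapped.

θ' = 1.3090 + -1.5·1.5 = -0.9410
R = v/ω = -0.25/-1.5 = 0.1667
x' = -1 + 0.1667·(sin -0.9410 − sin 1.3090) = -1.2957
y' = 3.5 − 0.1667·(cos -0.9410 − cos 1.3090) = 3.4450

(-1.2957, 3.4450, -0.9410)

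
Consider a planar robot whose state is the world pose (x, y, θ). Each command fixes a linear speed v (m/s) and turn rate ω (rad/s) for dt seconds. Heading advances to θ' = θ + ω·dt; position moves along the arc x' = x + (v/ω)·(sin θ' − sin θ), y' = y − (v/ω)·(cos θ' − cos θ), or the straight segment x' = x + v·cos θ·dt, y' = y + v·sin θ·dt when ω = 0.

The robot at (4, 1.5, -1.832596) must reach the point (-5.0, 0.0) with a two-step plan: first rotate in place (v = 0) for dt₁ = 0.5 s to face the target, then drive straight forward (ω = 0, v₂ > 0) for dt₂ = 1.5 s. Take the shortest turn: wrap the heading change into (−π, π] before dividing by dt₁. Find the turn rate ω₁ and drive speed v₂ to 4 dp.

heading to target = atan2(0−1.5, -5−4) = -2.9764
Δθ = wrap(-2.9764 − -1.8326) = -1.1438; ω₁ = Δθ/dt₁ = -2.2877
distance = √((-5−4)² + (0−1.5)²) = 9.1241; v₂ = distance/dt₂ = 6.0828

ω₁ = -2.2877, v₂ = 6.0828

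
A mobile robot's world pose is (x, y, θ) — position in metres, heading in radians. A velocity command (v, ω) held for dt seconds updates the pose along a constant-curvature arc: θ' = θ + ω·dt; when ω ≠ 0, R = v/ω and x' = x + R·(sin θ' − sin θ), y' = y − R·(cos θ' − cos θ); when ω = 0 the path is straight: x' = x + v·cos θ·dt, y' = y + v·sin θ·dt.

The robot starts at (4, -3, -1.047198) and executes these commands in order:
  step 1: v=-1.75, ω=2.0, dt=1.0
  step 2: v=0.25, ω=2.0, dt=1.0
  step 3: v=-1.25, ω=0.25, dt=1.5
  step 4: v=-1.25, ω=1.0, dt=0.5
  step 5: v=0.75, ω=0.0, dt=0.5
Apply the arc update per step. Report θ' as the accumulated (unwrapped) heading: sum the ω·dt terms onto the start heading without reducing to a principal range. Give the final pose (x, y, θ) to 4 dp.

(4.5851, -2.7140, 3.8278)

step 1: θ'=0.9528 (R=-0.8750) → pose (2.5291, -2.9305, 0.9528)
step 2: θ'=2.9528 (R=0.1250) → pose (2.4506, -2.7353, 2.9528)
step 3: θ'=3.3278 (R=-5.0000) → pose (4.3147, -2.7377, 3.3278)
step 4: θ'=3.8278 (R=-1.2500) → pose (4.8753, -2.4764, 3.8278)
step 5: θ'=3.8278 (straight) → pose (4.5851, -2.7140, 3.8278)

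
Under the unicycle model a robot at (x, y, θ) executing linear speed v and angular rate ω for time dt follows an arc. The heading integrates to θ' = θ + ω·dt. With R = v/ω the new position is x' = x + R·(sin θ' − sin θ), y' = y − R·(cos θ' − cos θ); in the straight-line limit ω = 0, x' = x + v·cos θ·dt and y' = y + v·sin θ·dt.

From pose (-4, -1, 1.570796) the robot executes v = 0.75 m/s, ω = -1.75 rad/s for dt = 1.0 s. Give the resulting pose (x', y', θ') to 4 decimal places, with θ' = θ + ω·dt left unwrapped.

θ' = 1.5708 + -1.75·1.0 = -0.1792
R = v/ω = 0.75/-1.75 = -0.4286
x' = -4 + -0.4286·(sin -0.1792 − sin 1.5708) = -3.4950
y' = -1 − -0.4286·(cos -0.1792 − cos 1.5708) = -0.5783

(-3.4950, -0.5783, -0.1792)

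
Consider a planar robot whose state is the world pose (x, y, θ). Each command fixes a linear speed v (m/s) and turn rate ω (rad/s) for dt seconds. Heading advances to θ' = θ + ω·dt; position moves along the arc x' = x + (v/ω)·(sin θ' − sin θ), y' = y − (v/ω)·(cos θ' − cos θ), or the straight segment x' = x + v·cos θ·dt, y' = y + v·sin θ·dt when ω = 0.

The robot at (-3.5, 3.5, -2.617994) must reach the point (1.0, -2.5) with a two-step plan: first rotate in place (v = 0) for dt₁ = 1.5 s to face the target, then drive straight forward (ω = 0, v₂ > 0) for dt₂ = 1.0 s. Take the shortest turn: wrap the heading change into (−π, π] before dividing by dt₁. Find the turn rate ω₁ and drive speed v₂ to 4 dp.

ω₁ = 1.1271, v₂ = 7.5000

heading to target = atan2(-2.5−3.5, 1−-3.5) = -0.9273
Δθ = wrap(-0.9273 − -2.6180) = 1.6907; ω₁ = Δθ/dt₁ = 1.1271
distance = √((1−-3.5)² + (-2.5−3.5)²) = 7.5000; v₂ = distance/dt₂ = 7.5000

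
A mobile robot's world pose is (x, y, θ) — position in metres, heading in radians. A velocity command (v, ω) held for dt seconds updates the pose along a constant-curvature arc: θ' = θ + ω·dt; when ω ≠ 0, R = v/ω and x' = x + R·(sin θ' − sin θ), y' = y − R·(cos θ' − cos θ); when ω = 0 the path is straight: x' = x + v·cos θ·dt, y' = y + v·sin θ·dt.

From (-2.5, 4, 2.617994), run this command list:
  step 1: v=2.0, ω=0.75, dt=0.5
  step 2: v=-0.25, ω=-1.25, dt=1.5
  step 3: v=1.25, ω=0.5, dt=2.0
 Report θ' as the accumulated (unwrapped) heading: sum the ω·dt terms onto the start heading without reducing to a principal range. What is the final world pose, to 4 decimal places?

step 1: θ'=2.9930 (R=2.6667) → pose (-3.4385, 4.3279, 2.9930)
step 2: θ'=1.1180 (R=0.2000) → pose (-3.2883, 4.0426, 1.1180)
step 3: θ'=2.1180 (R=2.5000) → pose (-3.4014, 6.4370, 2.1180)

(-3.4014, 6.4370, 2.1180)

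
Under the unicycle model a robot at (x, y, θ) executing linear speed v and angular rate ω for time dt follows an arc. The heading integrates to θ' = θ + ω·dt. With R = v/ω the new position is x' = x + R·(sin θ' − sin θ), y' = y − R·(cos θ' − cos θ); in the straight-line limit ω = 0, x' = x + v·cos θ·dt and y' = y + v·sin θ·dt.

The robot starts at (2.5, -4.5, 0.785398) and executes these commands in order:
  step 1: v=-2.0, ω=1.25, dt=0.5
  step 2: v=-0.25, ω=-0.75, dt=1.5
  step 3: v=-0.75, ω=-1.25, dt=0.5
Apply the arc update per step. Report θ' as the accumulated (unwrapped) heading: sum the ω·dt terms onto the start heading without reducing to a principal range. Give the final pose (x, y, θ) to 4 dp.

(1.4479, -5.6324, -0.3396)

step 1: θ'=1.4104 (R=-1.6000) → pose (2.0519, -5.3758, 1.4104)
step 2: θ'=0.2854 (R=0.3333) → pose (1.8167, -5.6424, 0.2854)
step 3: θ'=-0.3396 (R=0.6000) → pose (1.4479, -5.6324, -0.3396)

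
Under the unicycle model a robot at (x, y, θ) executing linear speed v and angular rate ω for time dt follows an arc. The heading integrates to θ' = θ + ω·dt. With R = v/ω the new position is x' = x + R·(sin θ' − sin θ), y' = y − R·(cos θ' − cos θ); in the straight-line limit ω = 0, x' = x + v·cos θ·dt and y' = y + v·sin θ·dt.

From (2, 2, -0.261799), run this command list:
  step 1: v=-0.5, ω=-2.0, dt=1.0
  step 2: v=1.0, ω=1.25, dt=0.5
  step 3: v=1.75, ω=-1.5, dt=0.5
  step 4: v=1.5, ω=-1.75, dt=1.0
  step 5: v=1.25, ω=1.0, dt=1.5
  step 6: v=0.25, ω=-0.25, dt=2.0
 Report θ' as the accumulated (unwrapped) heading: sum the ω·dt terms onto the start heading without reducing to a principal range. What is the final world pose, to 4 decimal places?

step 1: θ'=-2.2618 (R=0.2500) → pose (1.8721, 2.4008, -2.2618)
step 2: θ'=-1.6368 (R=0.8000) → pose (1.6903, 1.9437, -1.6368)
step 3: θ'=-2.3868 (R=-1.1667) → pose (1.3255, 1.1709, -2.3868)
step 4: θ'=-4.1368 (R=-0.8571) → pose (0.0192, 1.3286, -4.1368)
step 5: θ'=-2.6368 (R=1.2500) → pose (-1.6339, 1.7423, -2.6368)
step 6: θ'=-3.1368 (R=-1.0000) → pose (-2.1128, 1.6176, -3.1368)

(-2.1128, 1.6176, -3.1368)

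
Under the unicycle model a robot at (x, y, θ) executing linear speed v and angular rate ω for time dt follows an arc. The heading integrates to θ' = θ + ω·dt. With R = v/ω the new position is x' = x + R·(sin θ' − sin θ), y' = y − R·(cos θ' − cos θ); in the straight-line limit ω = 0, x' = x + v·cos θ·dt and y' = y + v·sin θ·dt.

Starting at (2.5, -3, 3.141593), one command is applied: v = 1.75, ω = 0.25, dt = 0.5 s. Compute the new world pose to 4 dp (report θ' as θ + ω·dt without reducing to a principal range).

(1.6273, -3.0546, 3.2666)

θ' = 3.1416 + 0.25·0.5 = 3.2666
R = v/ω = 1.75/0.25 = 7.0000
x' = 2.5 + 7.0000·(sin 3.2666 − sin 3.1416) = 1.6273
y' = -3 − 7.0000·(cos 3.2666 − cos 3.1416) = -3.0546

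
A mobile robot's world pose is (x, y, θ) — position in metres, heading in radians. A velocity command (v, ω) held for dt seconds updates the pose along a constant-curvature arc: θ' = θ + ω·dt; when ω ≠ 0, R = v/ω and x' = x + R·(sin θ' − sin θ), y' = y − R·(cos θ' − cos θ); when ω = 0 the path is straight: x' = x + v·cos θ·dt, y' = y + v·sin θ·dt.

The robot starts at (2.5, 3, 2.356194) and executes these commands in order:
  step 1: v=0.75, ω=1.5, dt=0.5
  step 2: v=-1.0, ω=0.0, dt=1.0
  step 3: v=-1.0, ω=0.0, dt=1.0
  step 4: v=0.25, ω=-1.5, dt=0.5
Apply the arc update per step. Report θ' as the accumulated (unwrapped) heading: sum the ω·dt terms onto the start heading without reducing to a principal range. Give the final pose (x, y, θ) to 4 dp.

step 1: θ'=3.1062 (R=0.5000) → pose (2.1641, 3.1461, 3.1062)
step 2: θ'=3.1062 (straight) → pose (3.1635, 3.1107, 3.1062)
step 3: θ'=3.1062 (straight) → pose (4.1629, 3.0754, 3.1062)
step 4: θ'=2.3562 (R=-0.1667) → pose (4.0509, 3.1241, 2.3562)

(4.0509, 3.1241, 2.3562)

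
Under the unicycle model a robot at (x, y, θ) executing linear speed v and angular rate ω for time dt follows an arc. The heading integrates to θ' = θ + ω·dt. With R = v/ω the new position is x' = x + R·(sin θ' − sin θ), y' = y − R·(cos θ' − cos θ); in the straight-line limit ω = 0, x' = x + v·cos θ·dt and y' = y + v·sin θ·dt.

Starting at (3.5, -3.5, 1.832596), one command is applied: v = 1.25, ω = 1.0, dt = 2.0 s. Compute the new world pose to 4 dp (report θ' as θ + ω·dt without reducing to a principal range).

(1.4960, -2.8603, 3.8326)

θ' = 1.8326 + 1.0·2.0 = 3.8326
R = v/ω = 1.25/1.0 = 1.2500
x' = 3.5 + 1.2500·(sin 3.8326 − sin 1.8326) = 1.4960
y' = -3.5 − 1.2500·(cos 3.8326 − cos 1.8326) = -2.8603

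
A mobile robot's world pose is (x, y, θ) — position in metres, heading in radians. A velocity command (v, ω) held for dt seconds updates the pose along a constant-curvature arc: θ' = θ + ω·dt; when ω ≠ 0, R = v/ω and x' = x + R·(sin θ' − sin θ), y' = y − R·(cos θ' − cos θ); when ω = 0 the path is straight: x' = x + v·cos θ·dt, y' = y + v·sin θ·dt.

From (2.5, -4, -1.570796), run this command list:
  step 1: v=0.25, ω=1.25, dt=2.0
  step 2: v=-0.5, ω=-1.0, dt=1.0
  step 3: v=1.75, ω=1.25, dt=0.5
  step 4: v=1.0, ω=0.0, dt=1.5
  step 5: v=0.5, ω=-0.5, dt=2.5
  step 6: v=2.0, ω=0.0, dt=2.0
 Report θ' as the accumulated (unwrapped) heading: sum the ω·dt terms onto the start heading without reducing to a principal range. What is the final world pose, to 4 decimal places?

(8.7730, -5.9705, -0.6958)

step 1: θ'=0.9292 (R=0.2000) → pose (2.8602, -4.1197, 0.9292)
step 2: θ'=-0.0708 (R=0.5000) → pose (2.4243, -4.3192, -0.0708)
step 3: θ'=0.5542 (R=1.4000) → pose (3.2601, -4.1132, 0.5542)
step 4: θ'=0.5542 (straight) → pose (4.5356, -3.3238, 0.5542)
step 5: θ'=-0.6958 (R=-1.0000) → pose (5.7028, -3.4065, -0.6958)
step 6: θ'=-0.6958 (straight) → pose (8.7730, -5.9705, -0.6958)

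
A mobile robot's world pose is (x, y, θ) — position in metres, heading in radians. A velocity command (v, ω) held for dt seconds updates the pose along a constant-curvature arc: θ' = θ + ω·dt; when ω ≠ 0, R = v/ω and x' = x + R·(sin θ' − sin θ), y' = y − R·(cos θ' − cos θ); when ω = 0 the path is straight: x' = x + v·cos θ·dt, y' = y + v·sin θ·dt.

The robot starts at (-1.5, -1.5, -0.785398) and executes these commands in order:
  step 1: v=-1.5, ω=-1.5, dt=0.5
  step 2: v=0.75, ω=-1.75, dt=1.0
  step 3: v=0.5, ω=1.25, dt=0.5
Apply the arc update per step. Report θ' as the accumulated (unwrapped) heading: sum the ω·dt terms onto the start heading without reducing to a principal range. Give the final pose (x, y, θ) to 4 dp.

step 1: θ'=-1.5354 (R=1.0000) → pose (-1.7923, -0.8283, -1.5354)
step 2: θ'=-3.2854 (R=-0.4286) → pose (-2.2820, -1.2676, -3.2854)
step 3: θ'=-2.6604 (R=0.4000) → pose (-2.5244, -1.3089, -2.6604)

(-2.5244, -1.3089, -2.6604)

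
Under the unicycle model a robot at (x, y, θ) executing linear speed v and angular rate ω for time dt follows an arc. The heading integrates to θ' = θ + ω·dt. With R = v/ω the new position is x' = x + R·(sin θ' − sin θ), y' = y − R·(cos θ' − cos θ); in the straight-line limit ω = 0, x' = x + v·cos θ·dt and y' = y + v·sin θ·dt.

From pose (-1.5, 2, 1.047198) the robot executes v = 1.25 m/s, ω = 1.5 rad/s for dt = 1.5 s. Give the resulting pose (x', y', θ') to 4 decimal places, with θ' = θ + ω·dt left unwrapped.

(-2.3508, 3.2399, 3.2972)

θ' = 1.0472 + 1.5·1.5 = 3.2972
R = v/ω = 1.25/1.5 = 0.8333
x' = -1.5 + 0.8333·(sin 3.2972 − sin 1.0472) = -2.3508
y' = 2 − 0.8333·(cos 3.2972 − cos 1.0472) = 3.2399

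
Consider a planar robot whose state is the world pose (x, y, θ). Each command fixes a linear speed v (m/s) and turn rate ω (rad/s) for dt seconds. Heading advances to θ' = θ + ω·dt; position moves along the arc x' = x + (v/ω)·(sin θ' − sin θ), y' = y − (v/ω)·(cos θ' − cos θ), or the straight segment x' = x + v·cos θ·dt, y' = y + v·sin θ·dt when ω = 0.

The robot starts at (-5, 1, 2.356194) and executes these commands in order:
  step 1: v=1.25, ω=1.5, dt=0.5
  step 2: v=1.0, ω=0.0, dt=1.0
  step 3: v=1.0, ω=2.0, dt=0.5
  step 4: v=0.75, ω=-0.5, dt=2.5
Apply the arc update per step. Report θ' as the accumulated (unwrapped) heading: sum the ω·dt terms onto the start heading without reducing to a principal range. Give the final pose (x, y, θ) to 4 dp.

step 1: θ'=3.1062 (R=0.8333) → pose (-5.5598, 1.2436, 3.1062)
step 2: θ'=3.1062 (straight) → pose (-6.5591, 1.2789, 3.1062)
step 3: θ'=4.1062 (R=0.5000) → pose (-6.9877, 1.0641, 4.1062)
step 4: θ'=2.8562 (R=-1.5000) → pose (-8.6428, 0.4794, 2.8562)

(-8.6428, 0.4794, 2.8562)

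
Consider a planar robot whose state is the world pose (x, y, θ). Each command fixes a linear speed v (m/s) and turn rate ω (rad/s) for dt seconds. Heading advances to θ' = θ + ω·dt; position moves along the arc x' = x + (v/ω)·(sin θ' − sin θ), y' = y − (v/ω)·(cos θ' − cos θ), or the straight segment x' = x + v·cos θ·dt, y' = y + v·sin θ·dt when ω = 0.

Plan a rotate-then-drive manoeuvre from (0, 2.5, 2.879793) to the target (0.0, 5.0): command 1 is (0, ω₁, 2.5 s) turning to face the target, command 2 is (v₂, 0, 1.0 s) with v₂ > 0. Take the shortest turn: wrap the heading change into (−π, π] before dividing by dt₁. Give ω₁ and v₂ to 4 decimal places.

heading to target = atan2(5−2.5, 0−0) = 1.5708
Δθ = wrap(1.5708 − 2.8798) = -1.3090; ω₁ = Δθ/dt₁ = -0.5236
distance = √((0−0)² + (5−2.5)²) = 2.5000; v₂ = distance/dt₂ = 2.5000

ω₁ = -0.5236, v₂ = 2.5000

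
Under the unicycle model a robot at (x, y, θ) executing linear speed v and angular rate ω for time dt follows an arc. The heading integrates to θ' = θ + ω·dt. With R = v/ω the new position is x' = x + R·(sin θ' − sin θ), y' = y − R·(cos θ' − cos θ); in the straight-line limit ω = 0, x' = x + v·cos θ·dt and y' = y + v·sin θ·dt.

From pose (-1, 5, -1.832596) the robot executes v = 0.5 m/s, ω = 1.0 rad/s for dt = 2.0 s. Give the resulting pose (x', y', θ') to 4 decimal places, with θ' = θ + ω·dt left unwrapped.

(-0.4337, 4.3776, 0.1674)

θ' = -1.8326 + 1.0·2.0 = 0.1674
R = v/ω = 0.5/1.0 = 0.5000
x' = -1 + 0.5000·(sin 0.1674 − sin -1.8326) = -0.4337
y' = 5 − 0.5000·(cos 0.1674 − cos -1.8326) = 4.3776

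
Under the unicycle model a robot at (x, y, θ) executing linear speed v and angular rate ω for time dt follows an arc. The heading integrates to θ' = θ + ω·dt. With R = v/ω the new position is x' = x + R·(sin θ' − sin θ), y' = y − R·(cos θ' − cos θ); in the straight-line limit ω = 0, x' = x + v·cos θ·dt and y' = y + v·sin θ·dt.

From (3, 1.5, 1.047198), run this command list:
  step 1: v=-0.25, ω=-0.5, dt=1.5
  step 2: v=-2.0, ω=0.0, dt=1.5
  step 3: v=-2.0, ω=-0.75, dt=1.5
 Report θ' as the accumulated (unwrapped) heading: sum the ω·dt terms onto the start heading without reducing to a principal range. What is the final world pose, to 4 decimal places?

step 1: θ'=0.2972 (R=0.5000) → pose (2.7134, 1.2719, 0.2972)
step 2: θ'=0.2972 (straight) → pose (-0.1551, 0.3934, 0.2972)
step 3: θ'=-0.8278 (R=2.6667) → pose (-2.8998, 1.1392, -0.8278)

(-2.8998, 1.1392, -0.8278)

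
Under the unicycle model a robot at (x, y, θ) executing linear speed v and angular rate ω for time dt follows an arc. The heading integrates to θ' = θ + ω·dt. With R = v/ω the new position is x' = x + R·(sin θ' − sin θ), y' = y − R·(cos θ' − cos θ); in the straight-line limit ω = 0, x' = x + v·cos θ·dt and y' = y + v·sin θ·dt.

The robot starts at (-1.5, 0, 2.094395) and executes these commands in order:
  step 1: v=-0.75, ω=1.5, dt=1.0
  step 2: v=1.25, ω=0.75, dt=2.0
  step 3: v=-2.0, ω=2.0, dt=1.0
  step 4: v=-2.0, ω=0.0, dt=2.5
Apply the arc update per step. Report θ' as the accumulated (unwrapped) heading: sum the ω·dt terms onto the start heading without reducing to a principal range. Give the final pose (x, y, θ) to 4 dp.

step 1: θ'=3.5944 (R=-0.5000) → pose (-0.8482, -0.1996, 3.5944)
step 2: θ'=5.0944 (R=1.6667) → pose (-1.6656, -2.3196, 5.0944)
step 3: θ'=7.0944 (R=-1.0000) → pose (-3.3187, -2.0038, 7.0944)
step 4: θ'=7.0944 (straight) → pose (-6.7618, -5.6294, 7.0944)

(-6.7618, -5.6294, 7.0944)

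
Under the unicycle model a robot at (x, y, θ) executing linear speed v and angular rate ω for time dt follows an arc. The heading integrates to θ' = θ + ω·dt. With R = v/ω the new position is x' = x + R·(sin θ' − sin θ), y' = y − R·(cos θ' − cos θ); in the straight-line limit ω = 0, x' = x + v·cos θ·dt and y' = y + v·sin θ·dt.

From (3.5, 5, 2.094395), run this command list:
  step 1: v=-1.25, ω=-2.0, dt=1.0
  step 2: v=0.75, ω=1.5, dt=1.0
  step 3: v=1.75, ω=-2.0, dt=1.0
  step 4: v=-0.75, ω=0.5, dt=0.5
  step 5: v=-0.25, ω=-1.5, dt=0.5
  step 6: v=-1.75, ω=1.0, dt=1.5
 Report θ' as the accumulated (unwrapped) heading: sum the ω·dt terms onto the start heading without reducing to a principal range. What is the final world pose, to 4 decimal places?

(1.8688, 5.9346, 0.5944)

step 1: θ'=0.0944 (R=0.6250) → pose (3.0176, 4.0653, 0.0944)
step 2: θ'=1.5944 (R=0.5000) → pose (3.4704, 4.5749, 1.5944)
step 3: θ'=-0.4056 (R=-0.8750) → pose (4.6904, 5.3995, -0.4056)
step 4: θ'=-0.1556 (R=-1.5000) → pose (4.3310, 5.5031, -0.1556)
step 5: θ'=-0.9056 (R=0.1667) → pose (4.2257, 5.5649, -0.9056)
step 6: θ'=0.5944 (R=-1.7500) → pose (1.8688, 5.9346, 0.5944)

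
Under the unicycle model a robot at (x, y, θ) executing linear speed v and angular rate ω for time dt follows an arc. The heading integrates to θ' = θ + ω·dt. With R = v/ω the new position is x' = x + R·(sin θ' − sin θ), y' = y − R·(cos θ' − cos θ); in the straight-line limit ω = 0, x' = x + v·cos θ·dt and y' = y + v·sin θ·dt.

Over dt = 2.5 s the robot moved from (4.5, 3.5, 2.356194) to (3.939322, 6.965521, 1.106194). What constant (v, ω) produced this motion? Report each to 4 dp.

Δθ = 1.106194 − 2.356194 = -1.250000
ω = Δθ/dt = -1.250000/2.5 = -0.5000
R = −Δy/(cos θ' − cos θ) = -3.0000
v = R·ω = -3.0000·-0.5000 = 1.5000

v = 1.5000, ω = -0.5000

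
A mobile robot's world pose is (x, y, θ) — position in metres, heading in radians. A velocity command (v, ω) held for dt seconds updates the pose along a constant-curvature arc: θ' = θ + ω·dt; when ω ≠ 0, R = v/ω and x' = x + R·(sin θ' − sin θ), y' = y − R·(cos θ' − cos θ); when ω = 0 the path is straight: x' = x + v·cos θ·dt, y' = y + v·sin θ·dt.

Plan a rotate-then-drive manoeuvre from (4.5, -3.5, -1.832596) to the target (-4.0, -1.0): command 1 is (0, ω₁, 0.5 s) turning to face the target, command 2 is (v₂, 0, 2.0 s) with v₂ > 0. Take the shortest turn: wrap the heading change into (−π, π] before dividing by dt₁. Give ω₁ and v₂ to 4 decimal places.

ω₁ = -3.1901, v₂ = 4.4300

heading to target = atan2(-1−-3.5, -4−4.5) = 2.8555
Δθ = wrap(2.8555 − -1.8326) = -1.5950; ω₁ = Δθ/dt₁ = -3.1901
distance = √((-4−4.5)² + (-1−-3.5)²) = 8.8600; v₂ = distance/dt₂ = 4.4300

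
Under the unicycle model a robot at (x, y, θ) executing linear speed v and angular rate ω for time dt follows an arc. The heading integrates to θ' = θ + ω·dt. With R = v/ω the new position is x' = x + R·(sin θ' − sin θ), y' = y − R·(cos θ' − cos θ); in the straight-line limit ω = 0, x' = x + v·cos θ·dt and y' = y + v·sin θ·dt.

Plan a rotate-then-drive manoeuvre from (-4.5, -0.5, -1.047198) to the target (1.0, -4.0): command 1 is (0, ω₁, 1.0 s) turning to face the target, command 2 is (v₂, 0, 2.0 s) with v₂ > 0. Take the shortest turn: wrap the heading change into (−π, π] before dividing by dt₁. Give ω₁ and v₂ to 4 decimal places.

ω₁ = 0.4805, v₂ = 3.2596

heading to target = atan2(-4−-0.5, 1−-4.5) = -0.5667
Δθ = wrap(-0.5667 − -1.0472) = 0.4805; ω₁ = Δθ/dt₁ = 0.4805
distance = √((1−-4.5)² + (-4−-0.5)²) = 6.5192; v₂ = distance/dt₂ = 3.2596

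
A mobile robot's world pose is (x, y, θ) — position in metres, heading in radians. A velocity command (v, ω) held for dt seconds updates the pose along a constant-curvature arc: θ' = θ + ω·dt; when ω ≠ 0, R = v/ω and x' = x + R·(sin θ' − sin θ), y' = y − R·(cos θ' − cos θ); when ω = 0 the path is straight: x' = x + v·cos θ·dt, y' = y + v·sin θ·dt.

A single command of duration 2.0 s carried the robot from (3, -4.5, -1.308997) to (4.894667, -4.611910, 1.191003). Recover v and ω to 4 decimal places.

Δθ = 1.191003 − -1.308997 = 2.500000
ω = Δθ/dt = 2.500000/2.0 = 1.2500
R = Δx/(sin θ' − sin θ) = 1.0000
v = R·ω = 1.0000·1.2500 = 1.2500

v = 1.2500, ω = 1.2500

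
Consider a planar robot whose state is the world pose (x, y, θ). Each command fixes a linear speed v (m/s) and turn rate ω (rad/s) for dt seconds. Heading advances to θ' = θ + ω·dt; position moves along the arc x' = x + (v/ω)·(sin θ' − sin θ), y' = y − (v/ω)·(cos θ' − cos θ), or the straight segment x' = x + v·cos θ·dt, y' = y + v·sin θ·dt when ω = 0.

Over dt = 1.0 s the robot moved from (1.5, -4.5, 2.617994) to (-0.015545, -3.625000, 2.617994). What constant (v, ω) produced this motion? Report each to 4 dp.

v = 1.7500, ω = 0.0000

Δθ = 2.617994 − 2.617994 = 0.000000
ω = Δθ/dt = 0.000000/1.0 = 0.0000
ω = 0 → v = (Δx·cos θ + Δy·sin θ)/dt = 1.7500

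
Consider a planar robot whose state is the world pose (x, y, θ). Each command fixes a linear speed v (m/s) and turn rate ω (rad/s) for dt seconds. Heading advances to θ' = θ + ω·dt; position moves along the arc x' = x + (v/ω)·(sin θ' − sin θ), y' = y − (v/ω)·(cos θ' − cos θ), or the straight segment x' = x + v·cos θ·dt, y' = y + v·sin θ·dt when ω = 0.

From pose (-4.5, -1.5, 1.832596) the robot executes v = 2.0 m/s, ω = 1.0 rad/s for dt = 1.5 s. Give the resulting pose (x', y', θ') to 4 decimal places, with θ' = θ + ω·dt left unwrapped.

θ' = 1.8326 + 1.0·1.5 = 3.3326
R = v/ω = 2.0/1.0 = 2.0000
x' = -4.5 + 2.0000·(sin 3.3326 − sin 1.8326) = -6.8115
y' = -1.5 − 2.0000·(cos 3.3326 − cos 1.8326) = -0.0540

(-6.8115, -0.0540, 3.3326)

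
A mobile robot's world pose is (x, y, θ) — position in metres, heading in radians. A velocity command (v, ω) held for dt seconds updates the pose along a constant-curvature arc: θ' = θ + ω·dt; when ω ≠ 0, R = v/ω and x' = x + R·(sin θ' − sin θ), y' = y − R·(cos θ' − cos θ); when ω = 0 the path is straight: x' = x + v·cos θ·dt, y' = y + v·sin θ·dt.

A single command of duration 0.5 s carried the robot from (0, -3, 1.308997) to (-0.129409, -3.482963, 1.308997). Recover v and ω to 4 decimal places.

v = -1.0000, ω = 0.0000

Δθ = 1.308997 − 1.308997 = 0.000000
ω = Δθ/dt = 0.000000/0.5 = 0.0000
ω = 0 → v = (Δx·cos θ + Δy·sin θ)/dt = -1.0000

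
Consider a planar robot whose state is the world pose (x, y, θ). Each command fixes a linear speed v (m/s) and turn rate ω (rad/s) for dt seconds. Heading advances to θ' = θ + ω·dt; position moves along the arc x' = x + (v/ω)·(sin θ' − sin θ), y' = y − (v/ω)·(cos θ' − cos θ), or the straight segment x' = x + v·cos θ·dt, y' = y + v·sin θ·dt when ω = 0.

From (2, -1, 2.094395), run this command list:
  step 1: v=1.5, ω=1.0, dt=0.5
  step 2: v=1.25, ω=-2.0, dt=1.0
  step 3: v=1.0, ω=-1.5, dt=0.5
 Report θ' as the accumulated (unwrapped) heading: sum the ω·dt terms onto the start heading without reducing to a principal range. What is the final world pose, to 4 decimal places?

step 1: θ'=2.5944 (R=1.5000) → pose (1.4814, -0.4690, 2.5944)
step 2: θ'=0.5944 (R=-0.6250) → pose (1.4566, 0.5825, 0.5944)
step 3: θ'=-0.1556 (R=-0.6667) → pose (1.9332, 0.6888, -0.1556)

(1.9332, 0.6888, -0.1556)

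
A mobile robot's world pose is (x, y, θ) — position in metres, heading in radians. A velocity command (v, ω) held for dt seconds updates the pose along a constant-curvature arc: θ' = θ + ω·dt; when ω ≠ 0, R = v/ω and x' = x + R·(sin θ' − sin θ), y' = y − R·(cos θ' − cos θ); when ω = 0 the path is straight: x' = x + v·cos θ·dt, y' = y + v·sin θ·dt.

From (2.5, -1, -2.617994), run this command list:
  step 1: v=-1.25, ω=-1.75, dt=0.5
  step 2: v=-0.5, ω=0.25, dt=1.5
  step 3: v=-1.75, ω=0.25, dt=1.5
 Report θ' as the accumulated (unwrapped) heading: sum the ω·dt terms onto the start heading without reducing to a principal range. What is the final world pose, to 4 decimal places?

step 1: θ'=-3.4930 (R=0.7143) → pose (3.1030, -0.9480, -3.4930)
step 2: θ'=-3.1180 (R=-2.0000) → pose (3.8386, -1.0696, -3.1180)
step 3: θ'=-2.7430 (R=-7.0000) → pose (6.3903, -0.5228, -2.7430)

(6.3903, -0.5228, -2.7430)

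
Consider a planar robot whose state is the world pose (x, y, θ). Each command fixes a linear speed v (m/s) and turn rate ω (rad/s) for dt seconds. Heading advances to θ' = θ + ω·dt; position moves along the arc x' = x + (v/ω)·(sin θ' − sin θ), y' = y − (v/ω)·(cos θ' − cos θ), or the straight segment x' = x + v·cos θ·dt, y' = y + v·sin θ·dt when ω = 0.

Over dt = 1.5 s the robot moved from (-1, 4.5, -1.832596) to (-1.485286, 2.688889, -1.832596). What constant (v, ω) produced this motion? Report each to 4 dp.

Δθ = -1.832596 − -1.832596 = 0.000000
ω = Δθ/dt = 0.000000/1.5 = 0.0000
ω = 0 → v = (Δx·cos θ + Δy·sin θ)/dt = 1.2500

v = 1.2500, ω = 0.0000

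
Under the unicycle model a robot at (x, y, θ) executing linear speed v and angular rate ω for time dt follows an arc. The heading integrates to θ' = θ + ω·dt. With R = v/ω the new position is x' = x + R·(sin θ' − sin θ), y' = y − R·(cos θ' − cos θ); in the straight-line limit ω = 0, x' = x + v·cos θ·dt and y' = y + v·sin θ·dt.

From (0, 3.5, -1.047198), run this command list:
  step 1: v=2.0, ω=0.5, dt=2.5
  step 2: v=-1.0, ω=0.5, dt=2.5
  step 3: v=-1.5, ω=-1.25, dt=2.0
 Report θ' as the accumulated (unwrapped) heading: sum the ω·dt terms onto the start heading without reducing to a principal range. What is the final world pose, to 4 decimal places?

step 1: θ'=0.2028 (R=4.0000) → pose (4.2698, 1.5820, 0.2028)
step 2: θ'=1.4528 (R=-2.0000) → pose (2.6865, -0.1416, 1.4528)
step 3: θ'=-1.0472 (R=1.2000) → pose (0.4556, -0.6003, -1.0472)

(0.4556, -0.6003, -1.0472)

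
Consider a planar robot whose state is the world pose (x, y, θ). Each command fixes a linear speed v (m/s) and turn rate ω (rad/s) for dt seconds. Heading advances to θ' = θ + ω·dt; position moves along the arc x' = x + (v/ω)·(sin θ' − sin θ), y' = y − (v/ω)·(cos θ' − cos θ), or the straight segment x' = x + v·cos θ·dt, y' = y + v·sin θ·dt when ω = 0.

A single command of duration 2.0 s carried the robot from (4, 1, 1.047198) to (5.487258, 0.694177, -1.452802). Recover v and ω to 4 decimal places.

v = 1.0000, ω = -1.2500

Δθ = -1.452802 − 1.047198 = -2.500000
ω = Δθ/dt = -2.500000/2.0 = -1.2500
R = Δx/(sin θ' − sin θ) = -0.8000
v = R·ω = -0.8000·-1.2500 = 1.0000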